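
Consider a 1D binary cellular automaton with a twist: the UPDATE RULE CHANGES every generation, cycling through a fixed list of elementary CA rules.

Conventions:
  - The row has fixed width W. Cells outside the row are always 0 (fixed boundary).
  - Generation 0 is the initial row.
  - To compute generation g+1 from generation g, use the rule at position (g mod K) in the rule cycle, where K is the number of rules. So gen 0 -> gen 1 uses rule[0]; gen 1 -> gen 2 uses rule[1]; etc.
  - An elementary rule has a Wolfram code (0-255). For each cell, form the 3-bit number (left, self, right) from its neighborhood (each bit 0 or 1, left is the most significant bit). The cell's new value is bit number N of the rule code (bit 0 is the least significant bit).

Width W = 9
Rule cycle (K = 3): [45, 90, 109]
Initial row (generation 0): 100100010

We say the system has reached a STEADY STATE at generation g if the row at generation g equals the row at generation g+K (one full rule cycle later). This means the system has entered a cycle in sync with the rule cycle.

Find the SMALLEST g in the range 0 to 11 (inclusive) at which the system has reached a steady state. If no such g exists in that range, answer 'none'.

Gen 0: 100100010
Gen 1 (rule 45): 100101010
Gen 2 (rule 90): 011000001
Gen 3 (rule 109): 011011101
Gen 4 (rule 45): 010110011
Gen 5 (rule 90): 100111111
Gen 6 (rule 109): 100100001
Gen 7 (rule 45): 100101101
Gen 8 (rule 90): 011001100
Gen 9 (rule 109): 011001101
Gen 10 (rule 45): 010001011
Gen 11 (rule 90): 101010011
Gen 12 (rule 109): 111110011
Gen 13 (rule 45): 100000010
Gen 14 (rule 90): 010000101

Answer: none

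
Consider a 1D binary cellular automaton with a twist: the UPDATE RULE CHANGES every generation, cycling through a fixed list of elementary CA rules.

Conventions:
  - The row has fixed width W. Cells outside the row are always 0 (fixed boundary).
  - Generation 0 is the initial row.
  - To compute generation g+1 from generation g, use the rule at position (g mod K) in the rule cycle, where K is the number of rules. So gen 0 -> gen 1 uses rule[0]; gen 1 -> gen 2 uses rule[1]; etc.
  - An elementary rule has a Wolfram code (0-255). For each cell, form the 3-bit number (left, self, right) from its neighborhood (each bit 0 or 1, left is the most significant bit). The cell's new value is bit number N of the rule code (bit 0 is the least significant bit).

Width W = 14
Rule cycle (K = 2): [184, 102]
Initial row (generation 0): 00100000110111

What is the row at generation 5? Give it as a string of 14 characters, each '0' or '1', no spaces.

Answer: 01110101110110

Derivation:
Gen 0: 00100000110111
Gen 1 (rule 184): 00010000101110
Gen 2 (rule 102): 00110001110010
Gen 3 (rule 184): 00101001101001
Gen 4 (rule 102): 01111010111011
Gen 5 (rule 184): 01110101110110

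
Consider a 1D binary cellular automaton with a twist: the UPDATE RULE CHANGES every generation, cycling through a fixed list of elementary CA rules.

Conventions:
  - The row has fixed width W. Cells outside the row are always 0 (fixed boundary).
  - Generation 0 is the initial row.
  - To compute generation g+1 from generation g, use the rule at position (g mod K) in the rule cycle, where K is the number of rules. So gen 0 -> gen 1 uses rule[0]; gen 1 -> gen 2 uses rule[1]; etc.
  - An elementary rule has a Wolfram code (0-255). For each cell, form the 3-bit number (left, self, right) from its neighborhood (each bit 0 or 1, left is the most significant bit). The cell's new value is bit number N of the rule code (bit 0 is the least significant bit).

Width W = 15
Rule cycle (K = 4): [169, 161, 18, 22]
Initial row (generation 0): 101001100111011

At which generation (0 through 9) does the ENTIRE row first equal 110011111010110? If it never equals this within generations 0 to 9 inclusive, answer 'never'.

Answer: 9

Derivation:
Gen 0: 101001100111011
Gen 1 (rule 169): 010001000110110
Gen 2 (rule 161): 000100010001000
Gen 3 (rule 18): 001010101010100
Gen 4 (rule 22): 011010101010110
Gen 5 (rule 169): 010101010101100
Gen 6 (rule 161): 001010101010001
Gen 7 (rule 18): 010000000001010
Gen 8 (rule 22): 111000000011011
Gen 9 (rule 169): 110011111010110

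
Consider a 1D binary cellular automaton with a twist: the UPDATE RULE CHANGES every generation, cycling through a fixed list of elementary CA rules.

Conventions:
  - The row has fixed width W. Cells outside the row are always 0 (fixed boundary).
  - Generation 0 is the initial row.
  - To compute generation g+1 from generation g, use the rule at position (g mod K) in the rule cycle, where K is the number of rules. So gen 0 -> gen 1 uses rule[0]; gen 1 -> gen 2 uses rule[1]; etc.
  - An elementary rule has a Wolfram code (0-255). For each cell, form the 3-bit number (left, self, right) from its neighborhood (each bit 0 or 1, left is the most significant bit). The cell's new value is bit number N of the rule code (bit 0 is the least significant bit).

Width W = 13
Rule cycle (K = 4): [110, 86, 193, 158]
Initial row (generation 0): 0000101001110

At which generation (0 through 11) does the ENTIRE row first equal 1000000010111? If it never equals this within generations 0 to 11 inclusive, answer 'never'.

Gen 0: 0000101001110
Gen 1 (rule 110): 0001111011010
Gen 2 (rule 86): 0010001001011
Gen 3 (rule 193): 1000100000001
Gen 4 (rule 158): 1101110000011
Gen 5 (rule 110): 1111010000111
Gen 6 (rule 86): 0001011001001
Gen 7 (rule 193): 1100001000000
Gen 8 (rule 158): 1010011100000
Gen 9 (rule 110): 1110110100000
Gen 10 (rule 86): 0010010110000
Gen 11 (rule 193): 1000000010111

Answer: 11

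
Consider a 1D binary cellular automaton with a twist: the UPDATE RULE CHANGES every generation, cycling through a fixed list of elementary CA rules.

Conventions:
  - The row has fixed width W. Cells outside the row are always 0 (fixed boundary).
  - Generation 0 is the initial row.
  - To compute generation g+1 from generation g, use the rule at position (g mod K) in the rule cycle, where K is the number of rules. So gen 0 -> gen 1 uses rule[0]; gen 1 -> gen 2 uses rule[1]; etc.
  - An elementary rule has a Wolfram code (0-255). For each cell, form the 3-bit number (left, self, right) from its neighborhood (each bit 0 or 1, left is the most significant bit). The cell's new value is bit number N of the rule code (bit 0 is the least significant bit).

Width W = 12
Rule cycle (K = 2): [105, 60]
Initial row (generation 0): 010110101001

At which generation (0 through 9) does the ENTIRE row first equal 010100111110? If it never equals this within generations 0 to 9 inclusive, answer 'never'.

Gen 0: 010110101001
Gen 1 (rule 105): 001111010000
Gen 2 (rule 60): 001000111000
Gen 3 (rule 105): 100010101011
Gen 4 (rule 60): 110011111110
Gen 5 (rule 105): 110010000010
Gen 6 (rule 60): 101011000011
Gen 7 (rule 105): 010111011011
Gen 8 (rule 60): 011100110110
Gen 9 (rule 105): 010100111110

Answer: 9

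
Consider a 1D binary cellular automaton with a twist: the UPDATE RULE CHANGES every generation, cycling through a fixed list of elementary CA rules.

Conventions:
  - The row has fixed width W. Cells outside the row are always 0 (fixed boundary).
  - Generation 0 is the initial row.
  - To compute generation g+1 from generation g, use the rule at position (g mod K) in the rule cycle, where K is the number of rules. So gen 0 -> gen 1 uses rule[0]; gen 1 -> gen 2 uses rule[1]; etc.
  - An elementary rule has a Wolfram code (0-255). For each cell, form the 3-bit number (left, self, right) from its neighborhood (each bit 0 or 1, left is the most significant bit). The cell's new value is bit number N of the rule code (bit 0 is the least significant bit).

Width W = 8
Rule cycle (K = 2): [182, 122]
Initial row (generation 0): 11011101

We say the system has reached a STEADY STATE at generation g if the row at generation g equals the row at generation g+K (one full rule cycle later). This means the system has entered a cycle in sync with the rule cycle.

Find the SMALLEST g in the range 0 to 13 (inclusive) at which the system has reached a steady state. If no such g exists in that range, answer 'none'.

Answer: none

Derivation:
Gen 0: 11011101
Gen 1 (rule 182): 00101011
Gen 2 (rule 122): 01010111
Gen 3 (rule 182): 11111010
Gen 4 (rule 122): 10001101
Gen 5 (rule 182): 11010011
Gen 6 (rule 122): 11101111
Gen 7 (rule 182): 01010110
Gen 8 (rule 122): 10101111
Gen 9 (rule 182): 11110110
Gen 10 (rule 122): 10011111
Gen 11 (rule 182): 11101110
Gen 12 (rule 122): 10111011
Gen 13 (rule 182): 11010100
Gen 14 (rule 122): 11101010
Gen 15 (rule 182): 01011111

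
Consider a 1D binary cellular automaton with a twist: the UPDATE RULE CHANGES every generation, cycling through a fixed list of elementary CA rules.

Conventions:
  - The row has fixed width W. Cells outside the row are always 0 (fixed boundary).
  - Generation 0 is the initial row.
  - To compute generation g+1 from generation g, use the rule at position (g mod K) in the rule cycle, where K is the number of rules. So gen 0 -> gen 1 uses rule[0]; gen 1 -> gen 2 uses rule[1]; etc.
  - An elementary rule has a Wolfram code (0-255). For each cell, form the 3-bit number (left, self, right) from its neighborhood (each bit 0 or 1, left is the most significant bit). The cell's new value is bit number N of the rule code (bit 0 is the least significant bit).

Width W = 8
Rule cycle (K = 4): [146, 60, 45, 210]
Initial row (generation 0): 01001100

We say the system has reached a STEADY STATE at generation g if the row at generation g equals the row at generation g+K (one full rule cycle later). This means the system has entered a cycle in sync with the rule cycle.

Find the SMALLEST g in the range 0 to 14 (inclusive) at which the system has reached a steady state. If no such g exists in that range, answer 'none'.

Gen 0: 01001100
Gen 1 (rule 146): 10110010
Gen 2 (rule 60): 11101011
Gen 3 (rule 45): 10011110
Gen 4 (rule 210): 01101111
Gen 5 (rule 146): 10000110
Gen 6 (rule 60): 11000101
Gen 7 (rule 45): 10010111
Gen 8 (rule 210): 01100011
Gen 9 (rule 146): 10010100
Gen 10 (rule 60): 11011110
Gen 11 (rule 45): 10110000
Gen 12 (rule 210): 00011000
Gen 13 (rule 146): 00100100
Gen 14 (rule 60): 00110110
Gen 15 (rule 45): 10101100
Gen 16 (rule 210): 00000110
Gen 17 (rule 146): 00001001
Gen 18 (rule 60): 00001101

Answer: none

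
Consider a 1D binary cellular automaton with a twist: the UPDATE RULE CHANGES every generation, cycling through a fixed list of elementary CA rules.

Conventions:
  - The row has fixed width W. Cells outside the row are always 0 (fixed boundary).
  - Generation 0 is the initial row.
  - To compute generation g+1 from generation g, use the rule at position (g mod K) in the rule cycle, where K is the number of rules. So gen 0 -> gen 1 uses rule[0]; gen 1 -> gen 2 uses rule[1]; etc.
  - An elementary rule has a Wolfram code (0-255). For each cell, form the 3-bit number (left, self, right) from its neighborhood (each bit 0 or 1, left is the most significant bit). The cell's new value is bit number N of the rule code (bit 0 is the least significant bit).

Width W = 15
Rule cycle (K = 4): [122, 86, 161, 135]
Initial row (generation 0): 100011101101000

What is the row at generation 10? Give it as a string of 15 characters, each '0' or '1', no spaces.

Gen 0: 100011101101000
Gen 1 (rule 122): 010110111110100
Gen 2 (rule 86): 110010000010110
Gen 3 (rule 161): 000000111001000
Gen 4 (rule 135): 111111010011011
Gen 5 (rule 122): 100001101111111
Gen 6 (rule 86): 110010100000001
Gen 7 (rule 161): 000001001111100
Gen 8 (rule 135): 111111010111001
Gen 9 (rule 122): 100001101101110
Gen 10 (rule 86): 110010100100011

Answer: 110010100100011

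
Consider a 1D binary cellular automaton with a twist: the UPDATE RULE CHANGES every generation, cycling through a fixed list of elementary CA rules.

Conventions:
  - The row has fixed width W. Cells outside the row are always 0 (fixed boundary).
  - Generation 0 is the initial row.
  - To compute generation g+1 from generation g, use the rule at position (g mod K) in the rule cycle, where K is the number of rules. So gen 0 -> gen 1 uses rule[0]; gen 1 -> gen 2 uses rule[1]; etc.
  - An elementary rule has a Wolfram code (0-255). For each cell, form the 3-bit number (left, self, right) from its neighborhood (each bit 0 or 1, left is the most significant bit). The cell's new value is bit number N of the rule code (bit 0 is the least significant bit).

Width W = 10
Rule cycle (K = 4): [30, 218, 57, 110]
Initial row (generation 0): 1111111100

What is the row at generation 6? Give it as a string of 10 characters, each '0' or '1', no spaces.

Answer: 1101110000

Derivation:
Gen 0: 1111111100
Gen 1 (rule 30): 1000000010
Gen 2 (rule 218): 0100000101
Gen 3 (rule 57): 0011110010
Gen 4 (rule 110): 0110010110
Gen 5 (rule 30): 1101110101
Gen 6 (rule 218): 1101110000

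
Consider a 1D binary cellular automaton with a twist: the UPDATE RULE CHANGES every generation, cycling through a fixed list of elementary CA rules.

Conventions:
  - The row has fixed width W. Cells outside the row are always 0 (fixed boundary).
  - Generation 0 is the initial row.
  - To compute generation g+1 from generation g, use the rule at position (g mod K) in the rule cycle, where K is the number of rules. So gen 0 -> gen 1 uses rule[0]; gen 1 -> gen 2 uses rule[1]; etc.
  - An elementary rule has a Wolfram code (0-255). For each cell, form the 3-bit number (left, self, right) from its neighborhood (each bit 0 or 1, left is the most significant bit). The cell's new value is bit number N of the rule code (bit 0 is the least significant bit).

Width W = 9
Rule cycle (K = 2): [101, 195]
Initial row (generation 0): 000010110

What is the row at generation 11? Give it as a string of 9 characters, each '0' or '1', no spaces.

Answer: 111110010

Derivation:
Gen 0: 000010110
Gen 1 (rule 101): 111011010
Gen 2 (rule 195): 011001000
Gen 3 (rule 101): 001001011
Gen 4 (rule 195): 110010001
Gen 5 (rule 101): 010010101
Gen 6 (rule 195): 100100000
Gen 7 (rule 101): 100101111
Gen 8 (rule 195): 001000111
Gen 9 (rule 101): 101010001
Gen 10 (rule 195): 000000110
Gen 11 (rule 101): 111110010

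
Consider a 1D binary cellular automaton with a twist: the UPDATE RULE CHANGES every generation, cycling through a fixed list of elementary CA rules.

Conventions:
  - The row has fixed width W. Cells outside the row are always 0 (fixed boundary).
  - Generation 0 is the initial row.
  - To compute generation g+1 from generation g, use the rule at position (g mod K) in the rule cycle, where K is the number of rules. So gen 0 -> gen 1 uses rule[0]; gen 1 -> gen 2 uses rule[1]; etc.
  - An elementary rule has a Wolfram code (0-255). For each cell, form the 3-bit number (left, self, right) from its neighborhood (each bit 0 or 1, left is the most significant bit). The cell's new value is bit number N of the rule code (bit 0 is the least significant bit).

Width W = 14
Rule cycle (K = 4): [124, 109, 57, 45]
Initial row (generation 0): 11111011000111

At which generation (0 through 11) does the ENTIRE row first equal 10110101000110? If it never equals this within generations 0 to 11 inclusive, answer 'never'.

Gen 0: 11111011000111
Gen 1 (rule 124): 10001111100101
Gen 2 (rule 109): 10101000100111
Gen 3 (rule 57): 01010110010100
Gen 4 (rule 45): 01111100011101
Gen 5 (rule 124): 01000110010111
Gen 6 (rule 109): 01010110011101
Gen 7 (rule 57): 00101101010010
Gen 8 (rule 45): 10111011110010
Gen 9 (rule 124): 11101110011011
Gen 10 (rule 109): 10111010011111
Gen 11 (rule 57): 01100101010000

Answer: never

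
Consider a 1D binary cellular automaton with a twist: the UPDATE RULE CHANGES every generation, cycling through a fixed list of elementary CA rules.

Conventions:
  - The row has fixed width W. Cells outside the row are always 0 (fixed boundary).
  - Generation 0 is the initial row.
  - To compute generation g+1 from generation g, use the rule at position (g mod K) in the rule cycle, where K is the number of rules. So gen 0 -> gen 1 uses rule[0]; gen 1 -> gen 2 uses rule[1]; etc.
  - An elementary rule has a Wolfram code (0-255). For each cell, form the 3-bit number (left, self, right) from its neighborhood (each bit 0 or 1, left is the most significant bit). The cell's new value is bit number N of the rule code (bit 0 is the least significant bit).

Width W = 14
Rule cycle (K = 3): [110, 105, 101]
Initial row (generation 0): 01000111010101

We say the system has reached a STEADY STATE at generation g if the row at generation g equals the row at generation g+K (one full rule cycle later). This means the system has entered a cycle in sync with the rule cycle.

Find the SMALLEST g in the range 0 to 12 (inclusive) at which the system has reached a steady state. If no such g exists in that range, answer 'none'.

Gen 0: 01000111010101
Gen 1 (rule 110): 11001101111111
Gen 2 (rule 105): 11001111000001
Gen 3 (rule 101): 01000001011101
Gen 4 (rule 110): 11000011110111
Gen 5 (rule 105): 11011010011101
Gen 6 (rule 101): 01101110000111
Gen 7 (rule 110): 11111010001101
Gen 8 (rule 105): 10001100101110
Gen 9 (rule 101): 10100100110010
Gen 10 (rule 110): 11101101110110
Gen 11 (rule 105): 10111111011110
Gen 12 (rule 101): 11000001100010
Gen 13 (rule 110): 11000011100110
Gen 14 (rule 105): 11011010100110
Gen 15 (rule 101): 01101111100010

Answer: none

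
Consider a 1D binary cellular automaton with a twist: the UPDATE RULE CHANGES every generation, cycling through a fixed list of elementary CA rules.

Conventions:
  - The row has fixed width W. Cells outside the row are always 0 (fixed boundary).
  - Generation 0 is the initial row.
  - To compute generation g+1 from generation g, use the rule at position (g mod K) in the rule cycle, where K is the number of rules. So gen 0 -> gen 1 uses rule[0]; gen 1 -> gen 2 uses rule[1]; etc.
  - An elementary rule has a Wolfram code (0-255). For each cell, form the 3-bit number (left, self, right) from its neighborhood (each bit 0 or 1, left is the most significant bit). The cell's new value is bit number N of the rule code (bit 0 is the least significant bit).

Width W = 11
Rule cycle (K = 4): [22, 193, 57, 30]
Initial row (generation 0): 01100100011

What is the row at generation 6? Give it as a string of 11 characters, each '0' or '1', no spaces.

Answer: 01000111001

Derivation:
Gen 0: 01100100011
Gen 1 (rule 22): 10011110100
Gen 2 (rule 193): 00001110001
Gen 3 (rule 57): 11101001100
Gen 4 (rule 30): 10001111010
Gen 5 (rule 22): 11010000011
Gen 6 (rule 193): 01000111001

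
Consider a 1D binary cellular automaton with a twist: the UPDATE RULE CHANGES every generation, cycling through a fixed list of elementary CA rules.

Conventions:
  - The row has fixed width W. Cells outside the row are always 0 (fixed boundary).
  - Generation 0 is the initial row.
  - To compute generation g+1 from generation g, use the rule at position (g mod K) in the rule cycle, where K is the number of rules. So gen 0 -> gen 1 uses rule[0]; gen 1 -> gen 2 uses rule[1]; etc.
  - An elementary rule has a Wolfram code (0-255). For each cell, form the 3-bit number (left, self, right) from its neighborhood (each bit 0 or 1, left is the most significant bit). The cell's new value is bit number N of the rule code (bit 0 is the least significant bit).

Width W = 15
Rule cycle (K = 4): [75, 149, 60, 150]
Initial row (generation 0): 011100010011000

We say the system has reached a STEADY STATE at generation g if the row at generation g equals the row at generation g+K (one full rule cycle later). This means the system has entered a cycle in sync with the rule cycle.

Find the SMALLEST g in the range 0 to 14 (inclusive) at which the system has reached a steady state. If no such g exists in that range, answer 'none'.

Answer: none

Derivation:
Gen 0: 011100010011000
Gen 1 (rule 75): 110101100111011
Gen 2 (rule 149): 000100010010000
Gen 3 (rule 60): 000110011011000
Gen 4 (rule 150): 001001100000100
Gen 5 (rule 75): 110011101111001
Gen 6 (rule 149): 001001000110101
Gen 7 (rule 60): 001101100101111
Gen 8 (rule 150): 010000011100110
Gen 9 (rule 75): 100111110101110
Gen 10 (rule 149): 110011100100101
Gen 11 (rule 60): 101010010110111
Gen 12 (rule 150): 101011110000010
Gen 13 (rule 75): 000010010111100
Gen 14 (rule 149): 111011010011011
Gen 15 (rule 60): 100110111010110
Gen 16 (rule 150): 111000010010001
Gen 17 (rule 75): 101011100100110
Gen 18 (rule 149): 101001010110001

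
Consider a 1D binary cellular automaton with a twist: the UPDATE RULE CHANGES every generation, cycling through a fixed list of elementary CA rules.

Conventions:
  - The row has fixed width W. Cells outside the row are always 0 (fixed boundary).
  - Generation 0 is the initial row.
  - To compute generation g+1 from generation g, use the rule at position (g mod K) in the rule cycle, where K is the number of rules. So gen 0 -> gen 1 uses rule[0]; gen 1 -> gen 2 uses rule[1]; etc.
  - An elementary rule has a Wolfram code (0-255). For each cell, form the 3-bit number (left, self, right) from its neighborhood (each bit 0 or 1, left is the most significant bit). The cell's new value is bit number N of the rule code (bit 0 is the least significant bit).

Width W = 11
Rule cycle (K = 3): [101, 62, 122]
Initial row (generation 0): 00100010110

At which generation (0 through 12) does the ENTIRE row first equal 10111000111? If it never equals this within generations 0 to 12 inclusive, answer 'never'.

Gen 0: 00100010110
Gen 1 (rule 101): 10101011010
Gen 2 (rule 62): 11111110111
Gen 3 (rule 122): 10000011101
Gen 4 (rule 101): 10111000111
Gen 5 (rule 62): 11100101100
Gen 6 (rule 122): 10111011110
Gen 7 (rule 101): 11001100010
Gen 8 (rule 62): 10111010111
Gen 9 (rule 122): 01101101101
Gen 10 (rule 101): 00110110111
Gen 11 (rule 62): 01101101100
Gen 12 (rule 122): 11111111110

Answer: 4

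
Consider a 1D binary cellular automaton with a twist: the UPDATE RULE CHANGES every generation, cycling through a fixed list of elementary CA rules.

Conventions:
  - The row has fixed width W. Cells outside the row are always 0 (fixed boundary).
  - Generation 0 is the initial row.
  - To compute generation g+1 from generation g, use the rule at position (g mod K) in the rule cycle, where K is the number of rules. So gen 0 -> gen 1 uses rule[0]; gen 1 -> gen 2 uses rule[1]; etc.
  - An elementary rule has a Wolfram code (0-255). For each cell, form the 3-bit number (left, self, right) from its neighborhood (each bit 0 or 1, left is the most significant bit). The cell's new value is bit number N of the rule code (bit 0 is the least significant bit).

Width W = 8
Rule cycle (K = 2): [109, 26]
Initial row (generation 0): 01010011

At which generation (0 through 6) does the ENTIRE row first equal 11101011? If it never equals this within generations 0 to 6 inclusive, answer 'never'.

Gen 0: 01010011
Gen 1 (rule 109): 01110011
Gen 2 (rule 26): 11001110
Gen 3 (rule 109): 11001010
Gen 4 (rule 26): 10110001
Gen 5 (rule 109): 11110101
Gen 6 (rule 26): 10000000

Answer: never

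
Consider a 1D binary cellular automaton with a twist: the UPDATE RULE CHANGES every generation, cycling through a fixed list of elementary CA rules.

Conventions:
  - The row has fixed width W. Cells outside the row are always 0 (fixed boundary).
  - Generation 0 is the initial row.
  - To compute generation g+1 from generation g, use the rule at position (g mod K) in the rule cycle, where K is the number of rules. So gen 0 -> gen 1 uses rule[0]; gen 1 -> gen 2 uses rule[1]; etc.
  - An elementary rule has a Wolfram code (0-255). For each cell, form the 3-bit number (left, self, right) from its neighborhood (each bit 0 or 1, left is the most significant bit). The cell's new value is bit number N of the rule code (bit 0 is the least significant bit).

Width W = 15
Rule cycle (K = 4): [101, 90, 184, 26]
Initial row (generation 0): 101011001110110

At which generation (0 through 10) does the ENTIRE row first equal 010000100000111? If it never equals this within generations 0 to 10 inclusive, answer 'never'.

Gen 0: 101011001110110
Gen 1 (rule 101): 111101000011010
Gen 2 (rule 90): 100100100111001
Gen 3 (rule 184): 010010010110100
Gen 4 (rule 26): 101101100100010
Gen 5 (rule 101): 110110100101010
Gen 6 (rule 90): 110110011000001
Gen 7 (rule 184): 101101010100000
Gen 8 (rule 26): 001000000010000
Gen 9 (rule 101): 101011111010111
Gen 10 (rule 90): 000010001000101

Answer: never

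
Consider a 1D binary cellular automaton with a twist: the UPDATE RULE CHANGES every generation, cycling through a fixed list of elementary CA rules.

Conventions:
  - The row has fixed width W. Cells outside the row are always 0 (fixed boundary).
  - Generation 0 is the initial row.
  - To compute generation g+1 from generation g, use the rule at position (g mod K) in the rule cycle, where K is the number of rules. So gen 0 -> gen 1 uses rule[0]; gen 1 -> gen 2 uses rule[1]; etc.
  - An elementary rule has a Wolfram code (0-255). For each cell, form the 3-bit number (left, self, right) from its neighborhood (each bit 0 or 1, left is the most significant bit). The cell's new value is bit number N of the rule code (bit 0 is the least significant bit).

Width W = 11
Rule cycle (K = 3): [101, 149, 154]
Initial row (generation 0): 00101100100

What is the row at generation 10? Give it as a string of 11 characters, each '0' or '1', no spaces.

Answer: 11100110111

Derivation:
Gen 0: 00101100100
Gen 1 (rule 101): 10110100101
Gen 2 (rule 149): 10000110101
Gen 3 (rule 154): 01001100000
Gen 4 (rule 101): 01000101111
Gen 5 (rule 149): 01110100110
Gen 6 (rule 154): 11100011101
Gen 7 (rule 101): 00101000111
Gen 8 (rule 149): 10101110010
Gen 9 (rule 154): 00001101101
Gen 10 (rule 101): 11100110111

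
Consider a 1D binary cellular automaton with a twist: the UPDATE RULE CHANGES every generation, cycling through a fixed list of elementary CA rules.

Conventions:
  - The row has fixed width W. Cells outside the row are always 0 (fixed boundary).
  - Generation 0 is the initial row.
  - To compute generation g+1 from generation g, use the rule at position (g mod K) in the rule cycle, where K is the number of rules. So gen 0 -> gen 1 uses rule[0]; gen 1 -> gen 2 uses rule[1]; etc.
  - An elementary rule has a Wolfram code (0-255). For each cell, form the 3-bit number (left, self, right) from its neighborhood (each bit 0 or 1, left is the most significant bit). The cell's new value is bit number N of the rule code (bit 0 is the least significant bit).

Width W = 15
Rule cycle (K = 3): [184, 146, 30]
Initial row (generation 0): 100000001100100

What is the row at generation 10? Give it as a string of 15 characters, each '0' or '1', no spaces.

Answer: 001101000011110

Derivation:
Gen 0: 100000001100100
Gen 1 (rule 184): 010000001010010
Gen 2 (rule 146): 101000010001101
Gen 3 (rule 30): 101100111011001
Gen 4 (rule 184): 011010110110100
Gen 5 (rule 146): 100000000000010
Gen 6 (rule 30): 110000000000111
Gen 7 (rule 184): 101000000000110
Gen 8 (rule 146): 000100000001001
Gen 9 (rule 30): 001110000011111
Gen 10 (rule 184): 001101000011110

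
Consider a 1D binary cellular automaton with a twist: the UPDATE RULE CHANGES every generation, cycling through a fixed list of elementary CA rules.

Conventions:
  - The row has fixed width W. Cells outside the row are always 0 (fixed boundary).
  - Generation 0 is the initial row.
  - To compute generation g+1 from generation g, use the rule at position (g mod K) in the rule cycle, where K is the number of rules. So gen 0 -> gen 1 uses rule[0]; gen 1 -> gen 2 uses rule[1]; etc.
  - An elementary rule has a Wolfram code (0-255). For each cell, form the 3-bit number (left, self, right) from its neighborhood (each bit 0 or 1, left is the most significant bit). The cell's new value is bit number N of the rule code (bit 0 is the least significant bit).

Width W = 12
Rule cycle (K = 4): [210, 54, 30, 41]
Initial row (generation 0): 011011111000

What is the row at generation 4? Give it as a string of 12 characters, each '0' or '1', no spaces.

Answer: 001100010100

Derivation:
Gen 0: 011011111000
Gen 1 (rule 210): 101001111100
Gen 2 (rule 54): 111110000010
Gen 3 (rule 30): 100001000111
Gen 4 (rule 41): 001100010100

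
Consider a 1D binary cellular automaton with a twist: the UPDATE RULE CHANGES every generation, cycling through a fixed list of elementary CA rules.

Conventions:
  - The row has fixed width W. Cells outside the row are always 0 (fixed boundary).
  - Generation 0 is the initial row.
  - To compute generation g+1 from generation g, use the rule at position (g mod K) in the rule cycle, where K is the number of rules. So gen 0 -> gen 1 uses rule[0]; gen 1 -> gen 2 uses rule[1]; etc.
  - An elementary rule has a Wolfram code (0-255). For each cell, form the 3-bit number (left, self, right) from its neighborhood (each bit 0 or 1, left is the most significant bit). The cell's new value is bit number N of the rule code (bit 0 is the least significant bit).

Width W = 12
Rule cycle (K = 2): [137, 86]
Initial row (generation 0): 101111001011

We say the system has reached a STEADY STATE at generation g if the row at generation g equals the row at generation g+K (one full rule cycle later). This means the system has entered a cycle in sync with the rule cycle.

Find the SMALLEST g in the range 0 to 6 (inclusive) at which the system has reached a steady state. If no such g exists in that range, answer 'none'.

Gen 0: 101111001011
Gen 1 (rule 137): 001110000010
Gen 2 (rule 86): 010011000111
Gen 3 (rule 137): 000010010110
Gen 4 (rule 86): 000111110011
Gen 5 (rule 137): 110111100010
Gen 6 (rule 86): 010000110111
Gen 7 (rule 137): 000110100110
Gen 8 (rule 86): 001010111011

Answer: none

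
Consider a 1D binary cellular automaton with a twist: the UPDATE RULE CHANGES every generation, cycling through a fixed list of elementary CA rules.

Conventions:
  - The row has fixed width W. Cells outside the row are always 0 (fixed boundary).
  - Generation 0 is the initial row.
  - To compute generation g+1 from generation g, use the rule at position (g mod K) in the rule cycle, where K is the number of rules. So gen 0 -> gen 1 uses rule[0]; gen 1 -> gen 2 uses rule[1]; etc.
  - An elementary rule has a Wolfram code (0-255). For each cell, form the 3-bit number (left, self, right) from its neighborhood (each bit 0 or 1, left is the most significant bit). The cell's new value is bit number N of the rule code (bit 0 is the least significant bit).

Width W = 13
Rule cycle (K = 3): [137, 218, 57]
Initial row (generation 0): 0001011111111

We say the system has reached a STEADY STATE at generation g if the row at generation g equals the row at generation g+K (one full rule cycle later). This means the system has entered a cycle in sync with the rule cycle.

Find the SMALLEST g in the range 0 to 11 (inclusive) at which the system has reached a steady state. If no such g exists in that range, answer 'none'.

Answer: 3

Derivation:
Gen 0: 0001011111111
Gen 1 (rule 137): 1100011111110
Gen 2 (rule 218): 1110111111111
Gen 3 (rule 57): 1001100000000
Gen 4 (rule 137): 0001001111111
Gen 5 (rule 218): 0010111111111
Gen 6 (rule 57): 1001100000000
Gen 7 (rule 137): 0001001111111
Gen 8 (rule 218): 0010111111111
Gen 9 (rule 57): 1001100000000
Gen 10 (rule 137): 0001001111111
Gen 11 (rule 218): 0010111111111
Gen 12 (rule 57): 1001100000000
Gen 13 (rule 137): 0001001111111
Gen 14 (rule 218): 0010111111111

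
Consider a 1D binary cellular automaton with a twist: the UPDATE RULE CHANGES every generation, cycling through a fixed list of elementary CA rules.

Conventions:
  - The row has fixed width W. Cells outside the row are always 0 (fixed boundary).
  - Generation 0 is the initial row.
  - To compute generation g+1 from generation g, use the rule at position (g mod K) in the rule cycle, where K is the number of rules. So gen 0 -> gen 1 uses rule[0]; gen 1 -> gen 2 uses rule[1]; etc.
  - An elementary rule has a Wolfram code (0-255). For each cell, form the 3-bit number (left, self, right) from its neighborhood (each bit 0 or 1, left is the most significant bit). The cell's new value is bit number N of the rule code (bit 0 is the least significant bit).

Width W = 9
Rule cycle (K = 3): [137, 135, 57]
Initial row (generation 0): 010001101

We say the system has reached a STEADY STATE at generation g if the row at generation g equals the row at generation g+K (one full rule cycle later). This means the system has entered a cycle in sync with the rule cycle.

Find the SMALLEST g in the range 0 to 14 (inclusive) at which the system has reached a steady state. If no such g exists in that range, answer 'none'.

Gen 0: 010001101
Gen 1 (rule 137): 000101000
Gen 2 (rule 135): 111101011
Gen 3 (rule 57): 100010110
Gen 4 (rule 137): 001000100
Gen 5 (rule 135): 111011101
Gen 6 (rule 57): 100110010
Gen 7 (rule 137): 000100000
Gen 8 (rule 135): 111101111
Gen 9 (rule 57): 100011000
Gen 10 (rule 137): 001010011
Gen 11 (rule 135): 111010100
Gen 12 (rule 57): 100101011
Gen 13 (rule 137): 000000010
Gen 14 (rule 135): 111111110
Gen 15 (rule 57): 100000001
Gen 16 (rule 137): 001111100
Gen 17 (rule 135): 110111001

Answer: none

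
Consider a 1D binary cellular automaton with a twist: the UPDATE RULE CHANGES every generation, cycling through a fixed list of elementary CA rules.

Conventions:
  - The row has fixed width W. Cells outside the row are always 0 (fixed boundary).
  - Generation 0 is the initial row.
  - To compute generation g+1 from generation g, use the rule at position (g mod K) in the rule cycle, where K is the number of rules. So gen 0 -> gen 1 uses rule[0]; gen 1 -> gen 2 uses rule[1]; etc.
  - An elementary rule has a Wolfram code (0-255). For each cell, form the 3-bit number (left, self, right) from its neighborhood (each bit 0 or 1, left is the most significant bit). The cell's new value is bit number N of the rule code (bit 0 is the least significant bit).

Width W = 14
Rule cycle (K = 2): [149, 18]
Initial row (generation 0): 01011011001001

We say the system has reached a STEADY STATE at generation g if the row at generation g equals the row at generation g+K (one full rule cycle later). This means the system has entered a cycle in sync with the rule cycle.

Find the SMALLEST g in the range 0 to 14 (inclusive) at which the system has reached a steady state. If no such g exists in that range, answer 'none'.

Answer: 4

Derivation:
Gen 0: 01011011001001
Gen 1 (rule 149): 01000000101101
Gen 2 (rule 18): 10100001000000
Gen 3 (rule 149): 10111101111111
Gen 4 (rule 18): 00000000000000
Gen 5 (rule 149): 11111111111111
Gen 6 (rule 18): 00000000000000
Gen 7 (rule 149): 11111111111111
Gen 8 (rule 18): 00000000000000
Gen 9 (rule 149): 11111111111111
Gen 10 (rule 18): 00000000000000
Gen 11 (rule 149): 11111111111111
Gen 12 (rule 18): 00000000000000
Gen 13 (rule 149): 11111111111111
Gen 14 (rule 18): 00000000000000
Gen 15 (rule 149): 11111111111111
Gen 16 (rule 18): 00000000000000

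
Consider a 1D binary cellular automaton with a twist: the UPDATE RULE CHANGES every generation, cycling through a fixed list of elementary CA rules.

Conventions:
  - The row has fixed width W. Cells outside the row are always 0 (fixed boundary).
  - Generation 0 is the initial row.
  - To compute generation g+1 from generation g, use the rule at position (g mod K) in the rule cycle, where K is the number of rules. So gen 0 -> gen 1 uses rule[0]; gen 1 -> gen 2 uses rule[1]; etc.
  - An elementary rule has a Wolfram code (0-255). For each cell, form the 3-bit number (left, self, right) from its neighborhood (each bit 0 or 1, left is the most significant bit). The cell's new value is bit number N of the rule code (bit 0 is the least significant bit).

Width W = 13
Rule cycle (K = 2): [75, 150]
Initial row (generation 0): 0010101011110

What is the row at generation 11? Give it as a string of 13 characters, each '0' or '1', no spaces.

Answer: 1010100100110

Derivation:
Gen 0: 0010101011110
Gen 1 (rule 75): 1100000010010
Gen 2 (rule 150): 0010000111111
Gen 3 (rule 75): 1100111100001
Gen 4 (rule 150): 0011011010011
Gen 5 (rule 75): 1111011000111
Gen 6 (rule 150): 0110000101010
Gen 7 (rule 75): 1110111000000
Gen 8 (rule 150): 0100010100000
Gen 9 (rule 75): 1001100001111
Gen 10 (rule 150): 1110010010110
Gen 11 (rule 75): 1010100100110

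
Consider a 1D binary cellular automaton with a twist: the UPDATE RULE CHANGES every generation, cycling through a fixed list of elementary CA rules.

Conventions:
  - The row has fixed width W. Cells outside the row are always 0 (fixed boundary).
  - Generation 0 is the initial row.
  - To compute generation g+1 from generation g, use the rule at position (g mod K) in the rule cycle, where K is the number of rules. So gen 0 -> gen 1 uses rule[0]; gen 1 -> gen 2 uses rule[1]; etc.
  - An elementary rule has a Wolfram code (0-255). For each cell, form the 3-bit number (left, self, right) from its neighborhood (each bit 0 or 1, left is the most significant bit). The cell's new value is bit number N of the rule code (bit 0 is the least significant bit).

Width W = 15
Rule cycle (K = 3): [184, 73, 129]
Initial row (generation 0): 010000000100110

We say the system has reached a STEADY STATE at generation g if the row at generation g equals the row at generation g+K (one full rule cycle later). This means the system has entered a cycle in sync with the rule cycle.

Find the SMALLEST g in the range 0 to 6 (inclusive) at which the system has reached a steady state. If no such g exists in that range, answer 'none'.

Answer: none

Derivation:
Gen 0: 010000000100110
Gen 1 (rule 184): 001000000010101
Gen 2 (rule 73): 100011111000000
Gen 3 (rule 129): 001001110011111
Gen 4 (rule 184): 000101101011110
Gen 5 (rule 73): 110001100010010
Gen 6 (rule 129): 000100001000000
Gen 7 (rule 184): 000010000100000
Gen 8 (rule 73): 111000110001111
Gen 9 (rule 129): 010010000100110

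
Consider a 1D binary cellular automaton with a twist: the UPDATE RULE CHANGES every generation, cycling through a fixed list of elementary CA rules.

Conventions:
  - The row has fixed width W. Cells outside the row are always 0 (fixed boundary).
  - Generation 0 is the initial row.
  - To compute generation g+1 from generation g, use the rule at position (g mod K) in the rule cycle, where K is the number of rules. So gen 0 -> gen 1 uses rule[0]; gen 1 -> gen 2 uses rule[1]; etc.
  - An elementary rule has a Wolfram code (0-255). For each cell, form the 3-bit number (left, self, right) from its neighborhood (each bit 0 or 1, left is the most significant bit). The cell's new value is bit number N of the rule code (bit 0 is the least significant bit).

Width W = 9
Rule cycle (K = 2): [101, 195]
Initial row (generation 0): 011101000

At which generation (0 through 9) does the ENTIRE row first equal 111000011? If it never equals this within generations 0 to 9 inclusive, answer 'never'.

Answer: never

Derivation:
Gen 0: 011101000
Gen 1 (rule 101): 000111011
Gen 2 (rule 195): 111011001
Gen 3 (rule 101): 001101001
Gen 4 (rule 195): 110100010
Gen 5 (rule 101): 011101010
Gen 6 (rule 195): 101100000
Gen 7 (rule 101): 110101111
Gen 8 (rule 195): 010000111
Gen 9 (rule 101): 010110001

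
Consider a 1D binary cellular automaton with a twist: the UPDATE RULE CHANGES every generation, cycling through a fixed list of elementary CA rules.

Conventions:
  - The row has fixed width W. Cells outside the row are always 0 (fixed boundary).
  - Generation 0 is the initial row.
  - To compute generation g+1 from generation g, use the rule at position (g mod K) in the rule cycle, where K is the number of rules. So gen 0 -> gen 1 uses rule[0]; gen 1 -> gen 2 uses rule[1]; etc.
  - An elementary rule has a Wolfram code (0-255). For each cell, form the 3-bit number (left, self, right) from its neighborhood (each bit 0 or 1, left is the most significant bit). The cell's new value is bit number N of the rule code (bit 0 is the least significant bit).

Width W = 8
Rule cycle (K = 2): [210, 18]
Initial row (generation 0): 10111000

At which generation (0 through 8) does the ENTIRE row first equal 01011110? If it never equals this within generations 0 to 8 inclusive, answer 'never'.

Gen 0: 10111000
Gen 1 (rule 210): 00011100
Gen 2 (rule 18): 00100010
Gen 3 (rule 210): 01010101
Gen 4 (rule 18): 10000000
Gen 5 (rule 210): 01000000
Gen 6 (rule 18): 10100000
Gen 7 (rule 210): 00010000
Gen 8 (rule 18): 00101000

Answer: never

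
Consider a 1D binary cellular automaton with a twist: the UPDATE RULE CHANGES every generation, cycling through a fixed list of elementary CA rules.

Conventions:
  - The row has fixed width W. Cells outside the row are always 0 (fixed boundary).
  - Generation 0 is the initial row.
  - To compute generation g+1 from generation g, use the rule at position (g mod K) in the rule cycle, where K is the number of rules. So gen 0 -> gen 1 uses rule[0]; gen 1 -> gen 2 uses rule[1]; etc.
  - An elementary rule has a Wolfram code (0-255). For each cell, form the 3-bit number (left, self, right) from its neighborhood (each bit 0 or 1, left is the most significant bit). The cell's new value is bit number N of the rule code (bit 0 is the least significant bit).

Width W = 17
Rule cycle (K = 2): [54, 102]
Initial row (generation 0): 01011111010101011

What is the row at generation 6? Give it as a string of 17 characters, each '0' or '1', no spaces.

Answer: 00000000011000001

Derivation:
Gen 0: 01011111010101011
Gen 1 (rule 54): 11100000111111100
Gen 2 (rule 102): 00100001000000100
Gen 3 (rule 54): 01110011100001110
Gen 4 (rule 102): 10010100100010010
Gen 5 (rule 54): 11111111110111111
Gen 6 (rule 102): 00000000011000001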